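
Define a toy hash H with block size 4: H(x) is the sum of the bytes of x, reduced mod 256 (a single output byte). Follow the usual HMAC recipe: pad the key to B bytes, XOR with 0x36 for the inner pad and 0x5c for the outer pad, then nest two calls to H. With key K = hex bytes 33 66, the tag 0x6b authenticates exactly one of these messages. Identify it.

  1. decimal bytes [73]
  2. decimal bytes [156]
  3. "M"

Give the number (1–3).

1

Key hex bytes 33 66 is 2 bytes ≤ B = 4; zero-pad to 4 bytes: K' = 33 66 00 00.
K' ⊕ ipad = 05 50 36 36; K' ⊕ opad = 6f 3a 5c 5c.
m1: inner = H(05 50 36 36 49) = 0a; tag = H(6f 3a 5c 5c 0a) = 6b ← matches
m2: inner = H(05 50 36 36 9c) = 5d; tag = H(6f 3a 5c 5c 5d) = be
m3: inner = H(05 50 36 36 4d) = 0e; tag = H(6f 3a 5c 5c 0e) = 6f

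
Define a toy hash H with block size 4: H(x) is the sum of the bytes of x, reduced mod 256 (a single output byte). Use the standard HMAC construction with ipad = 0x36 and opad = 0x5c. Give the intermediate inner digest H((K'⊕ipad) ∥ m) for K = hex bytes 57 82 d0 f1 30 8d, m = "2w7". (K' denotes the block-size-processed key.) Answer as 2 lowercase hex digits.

e3

Key hex bytes 57 82 d0 f1 30 8d is 6 bytes > B = 4, so hash it first: H(key) = 57, then zero-pad to 4 bytes: K' = 57 00 00 00.
K' ⊕ ipad = 61 36 36 36.
Inner input = 61 36 36 36 ∥ 32 77 37.
Inner hash: sum = 97+54+54+54+50+119+55 = 483; mod 256 = 227 → e3.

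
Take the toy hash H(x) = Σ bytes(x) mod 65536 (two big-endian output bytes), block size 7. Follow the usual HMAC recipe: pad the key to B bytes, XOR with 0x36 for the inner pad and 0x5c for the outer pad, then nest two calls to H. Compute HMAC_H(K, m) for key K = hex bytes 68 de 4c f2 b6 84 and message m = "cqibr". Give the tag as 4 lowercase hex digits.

Key hex bytes 68 de 4c f2 b6 84 is 6 bytes ≤ B = 7; zero-pad to 7 bytes: K' = 68 de 4c f2 b6 84 00.
K' ⊕ ipad = 5e e8 7a c4 80 b2 36.  K' ⊕ opad = 34 82 10 ae ea d8 5c.
Inner input = (K'⊕ipad) ∥ m = 5e e8 7a c4 80 b2 36 ∥ 63 71 69 62 72.
Inner hash: sum = 94+232+122+196+128+178+54+99+113+105+98+114 = 1533 → 05 fd.
Outer input = (K'⊕opad) ∥ inner = 34 82 10 ae ea d8 5c ∥ 05 fd.
Outer hash (tag): sum = 52+130+16+174+234+216+92+5+253 = 1172 → 04 94.

0494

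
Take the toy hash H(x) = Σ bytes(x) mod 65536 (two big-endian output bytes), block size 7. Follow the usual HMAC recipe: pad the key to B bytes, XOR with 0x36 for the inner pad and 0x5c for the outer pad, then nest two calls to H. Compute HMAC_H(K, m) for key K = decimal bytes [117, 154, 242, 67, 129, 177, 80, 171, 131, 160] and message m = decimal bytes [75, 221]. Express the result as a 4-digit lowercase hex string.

Key decimal bytes [117, 154, 242, 67, 129, 177, 80, 171, 131, 160] = 75 9a f2 43 81 b1 50 ab 83 a0 is 10 bytes > B = 7, so hash it first: H(key) = 05 94, then zero-pad to 7 bytes: K' = 05 94 00 00 00 00 00.
K' ⊕ ipad = 33 a2 36 36 36 36 36.  K' ⊕ opad = 59 c8 5c 5c 5c 5c 5c.
Inner input = (K'⊕ipad) ∥ m = 33 a2 36 36 36 36 36 ∥ 4b dd.
Inner hash: sum = 51+162+54+54+54+54+54+75+221 = 779 → 03 0b.
Outer input = (K'⊕opad) ∥ inner = 59 c8 5c 5c 5c 5c 5c ∥ 03 0b.
Outer hash (tag): sum = 89+200+92+92+92+92+92+3+11 = 763 → 02 fb.

02fb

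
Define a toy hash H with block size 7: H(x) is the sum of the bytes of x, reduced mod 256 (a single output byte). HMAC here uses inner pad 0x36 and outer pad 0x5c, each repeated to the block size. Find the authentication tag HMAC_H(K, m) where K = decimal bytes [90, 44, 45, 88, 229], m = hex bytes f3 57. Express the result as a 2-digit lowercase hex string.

Key decimal bytes [90, 44, 45, 88, 229] = 5a 2c 2d 58 e5 is 5 bytes ≤ B = 7; zero-pad to 7 bytes: K' = 5a 2c 2d 58 e5 00 00.
K' ⊕ ipad = 6c 1a 1b 6e d3 36 36.  K' ⊕ opad = 06 70 71 04 b9 5c 5c.
Inner input = (K'⊕ipad) ∥ m = 6c 1a 1b 6e d3 36 36 ∥ f3 57.
Inner hash: sum = 108+26+27+110+211+54+54+243+87 = 920; mod 256 = 152 → 98.
Outer input = (K'⊕opad) ∥ inner = 06 70 71 04 b9 5c 5c ∥ 98.
Outer hash (tag): sum = 6+112+113+4+185+92+92+152 = 756; mod 256 = 244 → f4.

f4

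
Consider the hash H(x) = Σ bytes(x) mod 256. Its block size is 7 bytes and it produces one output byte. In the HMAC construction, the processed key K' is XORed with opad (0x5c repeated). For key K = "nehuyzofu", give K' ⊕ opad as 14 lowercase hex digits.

Key "nehuyzofu" = 6e 65 68 75 79 7a 6f 66 75 is 9 bytes > B = 7, so hash it first: H(key) = ed, then zero-pad to 7 bytes: K' = ed 00 00 00 00 00 00.
XOR each byte with 0x5c: ed⊕5c=b1, 00⊕5c=5c, 00⊕5c=5c, 00⊕5c=5c, 00⊕5c=5c, 00⊕5c=5c, 00⊕5c=5c.

b15c5c5c5c5c5c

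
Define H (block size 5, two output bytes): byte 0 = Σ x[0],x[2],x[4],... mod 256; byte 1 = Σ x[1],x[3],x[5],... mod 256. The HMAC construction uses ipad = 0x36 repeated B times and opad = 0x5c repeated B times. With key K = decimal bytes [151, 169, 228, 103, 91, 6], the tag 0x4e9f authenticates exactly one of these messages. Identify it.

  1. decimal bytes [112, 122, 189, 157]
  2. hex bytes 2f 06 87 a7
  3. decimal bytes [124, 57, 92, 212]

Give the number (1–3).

2

Key decimal bytes [151, 169, 228, 103, 91, 6] = 97 a9 e4 67 5b 06 is 6 bytes > B = 5, so hash it first: H(key) = d6 16, then zero-pad to 5 bytes: K' = d6 16 00 00 00.
K' ⊕ ipad = e0 20 36 36 36; K' ⊕ opad = 8a 4a 5c 5c 5c.
m1: inner = H(e0 20 36 36 36 70 7a bd 9d) = 63 83; tag = H(8a 4a 5c 5c 5c 63 83) = c509
m2: inner = H(e0 20 36 36 36 2f 06 87 a7) = f9 0c; tag = H(8a 4a 5c 5c 5c f9 0c) = 4e9f ← matches
m3: inner = H(e0 20 36 36 36 7c 39 5c d4) = 59 2e; tag = H(8a 4a 5c 5c 5c 59 2e) = 70ff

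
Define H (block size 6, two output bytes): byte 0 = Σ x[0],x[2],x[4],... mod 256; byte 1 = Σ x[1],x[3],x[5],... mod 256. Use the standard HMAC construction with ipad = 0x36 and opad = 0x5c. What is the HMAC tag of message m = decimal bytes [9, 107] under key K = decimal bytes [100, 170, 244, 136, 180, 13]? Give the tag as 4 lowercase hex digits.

671b

Key decimal bytes [100, 170, 244, 136, 180, 13] = 64 aa f4 88 b4 0d is exactly B = 6 bytes: K' = 64 aa f4 88 b4 0d.
K' ⊕ ipad = 52 9c c2 be 82 3b.  K' ⊕ opad = 38 f6 a8 d4 e8 51.
Inner input = (K'⊕ipad) ∥ m = 52 9c c2 be 82 3b ∥ 09 6b.
Inner hash: even-index sum = 415 mod 256 = 159; odd-index sum = 512 mod 256 = 0 → 9f 00.
Outer input = (K'⊕opad) ∥ inner = 38 f6 a8 d4 e8 51 ∥ 9f 00.
Outer hash (tag): even-index sum = 615 mod 256 = 103; odd-index sum = 539 mod 256 = 27 → 67 1b.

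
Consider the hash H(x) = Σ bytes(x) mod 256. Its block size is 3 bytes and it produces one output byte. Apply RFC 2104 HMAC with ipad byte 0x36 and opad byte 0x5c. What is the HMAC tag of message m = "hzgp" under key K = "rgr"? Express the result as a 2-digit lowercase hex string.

Key "rgr" = 72 67 72 is exactly B = 3 bytes: K' = 72 67 72.
K' ⊕ ipad = 44 51 44.  K' ⊕ opad = 2e 3b 2e.
Inner input = (K'⊕ipad) ∥ m = 44 51 44 ∥ 68 7a 67 70.
Inner hash: sum = 68+81+68+104+122+103+112 = 658; mod 256 = 146 → 92.
Outer input = (K'⊕opad) ∥ inner = 2e 3b 2e ∥ 92.
Outer hash (tag): sum = 46+59+46+146 = 297; mod 256 = 41 → 29.

29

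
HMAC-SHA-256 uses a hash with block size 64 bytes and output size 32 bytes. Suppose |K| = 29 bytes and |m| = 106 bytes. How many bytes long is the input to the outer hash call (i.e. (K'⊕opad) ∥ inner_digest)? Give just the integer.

96

Key is 29 ≤ 64 bytes, zero-padded: |K'| = 64.
Outer input = (K'⊕opad) ∥ H(inner) → 64 + 32 = 96 bytes.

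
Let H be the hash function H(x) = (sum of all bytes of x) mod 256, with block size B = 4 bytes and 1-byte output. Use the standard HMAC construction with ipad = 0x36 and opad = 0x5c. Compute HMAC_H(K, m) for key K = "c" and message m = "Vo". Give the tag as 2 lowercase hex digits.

0f

Key "c" = 63 is 1 byte ≤ B = 4; zero-pad to 4 bytes: K' = 63 00 00 00.
K' ⊕ ipad = 55 36 36 36.  K' ⊕ opad = 3f 5c 5c 5c.
Inner input = (K'⊕ipad) ∥ m = 55 36 36 36 ∥ 56 6f.
Inner hash: sum = 85+54+54+54+86+111 = 444; mod 256 = 188 → bc.
Outer input = (K'⊕opad) ∥ inner = 3f 5c 5c 5c ∥ bc.
Outer hash (tag): sum = 63+92+92+92+188 = 527; mod 256 = 15 → 0f.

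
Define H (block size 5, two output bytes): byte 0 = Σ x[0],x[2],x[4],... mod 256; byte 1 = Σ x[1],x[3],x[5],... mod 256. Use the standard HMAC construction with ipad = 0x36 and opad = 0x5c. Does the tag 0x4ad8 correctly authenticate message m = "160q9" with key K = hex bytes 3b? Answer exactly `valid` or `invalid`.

invalid

Key hex bytes 3b is 1 byte ≤ B = 5; zero-pad to 5 bytes: K' = 3b 00 00 00 00.
K' ⊕ ipad = 0d 36 36 36 36; K' ⊕ opad = 67 5c 5c 5c 5c.
Inner hash: even-index sum = 288 mod 256 = 32; odd-index sum = 262 mod 256 = 6 → 20 06.
Outer hash (recomputed tag): even-index sum = 293 mod 256 = 37; odd-index sum = 216 mod 256 = 216 → 25 d8.
Recomputed tag = 25d8; claimed = 4ad8 → mismatch.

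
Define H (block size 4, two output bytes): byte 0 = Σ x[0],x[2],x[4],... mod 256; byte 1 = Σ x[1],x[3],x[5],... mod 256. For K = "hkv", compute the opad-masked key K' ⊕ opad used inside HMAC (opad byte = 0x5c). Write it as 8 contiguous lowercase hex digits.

Key "hkv" = 68 6b 76 is 3 bytes ≤ B = 4; zero-pad to 4 bytes: K' = 68 6b 76 00.
XOR each byte with 0x5c: 68⊕5c=34, 6b⊕5c=37, 76⊕5c=2a, 00⊕5c=5c.

34372a5c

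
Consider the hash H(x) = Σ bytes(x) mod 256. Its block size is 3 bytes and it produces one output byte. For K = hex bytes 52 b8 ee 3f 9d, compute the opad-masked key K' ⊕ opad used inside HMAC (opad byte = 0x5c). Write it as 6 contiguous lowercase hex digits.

Key hex bytes 52 b8 ee 3f 9d is 5 bytes > B = 3, so hash it first: H(key) = d4, then zero-pad to 3 bytes: K' = d4 00 00.
XOR each byte with 0x5c: d4⊕5c=88, 00⊕5c=5c, 00⊕5c=5c.

885c5c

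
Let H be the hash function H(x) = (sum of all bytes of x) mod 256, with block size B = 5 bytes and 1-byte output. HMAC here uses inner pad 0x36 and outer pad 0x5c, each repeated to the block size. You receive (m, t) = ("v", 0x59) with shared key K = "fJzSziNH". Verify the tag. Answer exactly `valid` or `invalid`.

Key "fJzSziNH" = 66 4a 7a 53 7a 69 4e 48 is 8 bytes > B = 5, so hash it first: H(key) = f6, then zero-pad to 5 bytes: K' = f6 00 00 00 00.
K' ⊕ ipad = c0 36 36 36 36; K' ⊕ opad = aa 5c 5c 5c 5c.
Inner hash: sum = 192+54+54+54+54+118 = 526; mod 256 = 14 → 0e.
Outer hash (recomputed tag): sum = 170+92+92+92+92+14 = 552; mod 256 = 40 → 28.
Recomputed tag = 28; claimed = 59 → mismatch.

invalid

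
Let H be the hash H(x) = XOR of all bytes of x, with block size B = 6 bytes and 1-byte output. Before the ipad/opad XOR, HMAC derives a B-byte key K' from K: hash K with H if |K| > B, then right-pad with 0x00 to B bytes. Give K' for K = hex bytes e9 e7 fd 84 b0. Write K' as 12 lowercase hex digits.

Key hex bytes e9 e7 fd 84 b0 is 5 bytes ≤ B = 6; zero-pad to 6 bytes: K' = e9 e7 fd 84 b0 00.

e9e7fd84b000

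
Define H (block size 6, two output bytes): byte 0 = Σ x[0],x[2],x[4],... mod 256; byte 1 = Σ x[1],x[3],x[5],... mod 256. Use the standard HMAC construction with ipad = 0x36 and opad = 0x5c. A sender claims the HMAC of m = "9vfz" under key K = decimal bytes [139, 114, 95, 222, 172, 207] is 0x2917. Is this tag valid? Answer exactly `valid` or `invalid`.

Key decimal bytes [139, 114, 95, 222, 172, 207] = 8b 72 5f de ac cf is exactly B = 6 bytes: K' = 8b 72 5f de ac cf.
K' ⊕ ipad = bd 44 69 e8 9a f9; K' ⊕ opad = d7 2e 03 82 f0 93.
Inner hash: even-index sum = 607 mod 256 = 95; odd-index sum = 789 mod 256 = 21 → 5f 15.
Outer hash (recomputed tag): even-index sum = 553 mod 256 = 41; odd-index sum = 344 mod 256 = 88 → 29 58.
Recomputed tag = 2958; claimed = 2917 → mismatch.

invalid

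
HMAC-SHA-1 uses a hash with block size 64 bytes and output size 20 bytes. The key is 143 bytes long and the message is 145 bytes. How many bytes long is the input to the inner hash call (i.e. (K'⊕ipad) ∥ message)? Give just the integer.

Key is 143 > 64 bytes, so it is hashed to 20 bytes then zero-padded to 64: |K'| = 64.
Inner input = (K'⊕ipad) ∥ m → 64 + 145 = 209 bytes.

209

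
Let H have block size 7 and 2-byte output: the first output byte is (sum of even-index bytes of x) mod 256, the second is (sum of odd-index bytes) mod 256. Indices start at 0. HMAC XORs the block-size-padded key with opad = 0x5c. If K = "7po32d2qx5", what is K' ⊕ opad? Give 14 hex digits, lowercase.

Key "7po32d2qx5" = 37 70 6f 33 32 64 32 71 78 35 is 10 bytes > B = 7, so hash it first: H(key) = 82 ad, then zero-pad to 7 bytes: K' = 82 ad 00 00 00 00 00.
XOR each byte with 0x5c: 82⊕5c=de, ad⊕5c=f1, 00⊕5c=5c, 00⊕5c=5c, 00⊕5c=5c, 00⊕5c=5c, 00⊕5c=5c.

def15c5c5c5c5c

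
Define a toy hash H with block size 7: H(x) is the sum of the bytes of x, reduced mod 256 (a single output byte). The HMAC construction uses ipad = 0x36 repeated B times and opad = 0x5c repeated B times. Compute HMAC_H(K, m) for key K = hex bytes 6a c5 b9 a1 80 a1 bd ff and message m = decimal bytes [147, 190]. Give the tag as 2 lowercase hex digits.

47

Key hex bytes 6a c5 b9 a1 80 a1 bd ff is 8 bytes > B = 7, so hash it first: H(key) = 66, then zero-pad to 7 bytes: K' = 66 00 00 00 00 00 00.
K' ⊕ ipad = 50 36 36 36 36 36 36.  K' ⊕ opad = 3a 5c 5c 5c 5c 5c 5c.
Inner input = (K'⊕ipad) ∥ m = 50 36 36 36 36 36 36 ∥ 93 be.
Inner hash: sum = 80+54+54+54+54+54+54+147+190 = 741; mod 256 = 229 → e5.
Outer input = (K'⊕opad) ∥ inner = 3a 5c 5c 5c 5c 5c 5c ∥ e5.
Outer hash (tag): sum = 58+92+92+92+92+92+92+229 = 839; mod 256 = 71 → 47.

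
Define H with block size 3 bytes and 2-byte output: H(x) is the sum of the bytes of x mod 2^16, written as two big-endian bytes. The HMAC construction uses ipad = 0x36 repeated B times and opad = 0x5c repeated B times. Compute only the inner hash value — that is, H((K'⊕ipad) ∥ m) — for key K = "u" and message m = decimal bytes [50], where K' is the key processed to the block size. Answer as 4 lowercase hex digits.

00e1

Key "u" = 75 is 1 byte ≤ B = 3; zero-pad to 3 bytes: K' = 75 00 00.
K' ⊕ ipad = 43 36 36.
Inner input = 43 36 36 ∥ 32.
Inner hash: sum = 67+54+54+50 = 225 → 00 e1.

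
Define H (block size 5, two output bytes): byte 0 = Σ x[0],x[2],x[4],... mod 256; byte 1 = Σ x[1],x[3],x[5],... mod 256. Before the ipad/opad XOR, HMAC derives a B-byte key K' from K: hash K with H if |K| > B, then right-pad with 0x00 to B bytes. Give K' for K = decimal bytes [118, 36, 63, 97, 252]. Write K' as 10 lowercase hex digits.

76243f61fc

Key decimal bytes [118, 36, 63, 97, 252] = 76 24 3f 61 fc is exactly B = 5 bytes: K' = 76 24 3f 61 fc.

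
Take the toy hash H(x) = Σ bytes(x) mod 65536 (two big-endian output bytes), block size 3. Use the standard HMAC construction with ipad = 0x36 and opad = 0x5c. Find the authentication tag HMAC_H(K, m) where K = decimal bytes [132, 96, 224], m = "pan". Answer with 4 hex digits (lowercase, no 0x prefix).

Key decimal bytes [132, 96, 224] = 84 60 e0 is exactly B = 3 bytes: K' = 84 60 e0.
K' ⊕ ipad = b2 56 d6.  K' ⊕ opad = d8 3c bc.
Inner input = (K'⊕ipad) ∥ m = b2 56 d6 ∥ 70 61 6e.
Inner hash: sum = 178+86+214+112+97+110 = 797 → 03 1d.
Outer input = (K'⊕opad) ∥ inner = d8 3c bc ∥ 03 1d.
Outer hash (tag): sum = 216+60+188+3+29 = 496 → 01 f0.

01f0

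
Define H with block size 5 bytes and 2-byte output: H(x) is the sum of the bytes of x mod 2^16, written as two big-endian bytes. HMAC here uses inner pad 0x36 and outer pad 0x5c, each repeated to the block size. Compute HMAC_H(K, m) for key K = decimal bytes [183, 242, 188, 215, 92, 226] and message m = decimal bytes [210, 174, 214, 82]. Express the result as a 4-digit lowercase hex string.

Key decimal bytes [183, 242, 188, 215, 92, 226] = b7 f2 bc d7 5c e2 is 6 bytes > B = 5, so hash it first: H(key) = 04 7a, then zero-pad to 5 bytes: K' = 04 7a 00 00 00.
K' ⊕ ipad = 32 4c 36 36 36.  K' ⊕ opad = 58 26 5c 5c 5c.
Inner input = (K'⊕ipad) ∥ m = 32 4c 36 36 36 ∥ d2 ae d6 52.
Inner hash: sum = 50+76+54+54+54+210+174+214+82 = 968 → 03 c8.
Outer input = (K'⊕opad) ∥ inner = 58 26 5c 5c 5c ∥ 03 c8.
Outer hash (tag): sum = 88+38+92+92+92+3+200 = 605 → 02 5d.

025d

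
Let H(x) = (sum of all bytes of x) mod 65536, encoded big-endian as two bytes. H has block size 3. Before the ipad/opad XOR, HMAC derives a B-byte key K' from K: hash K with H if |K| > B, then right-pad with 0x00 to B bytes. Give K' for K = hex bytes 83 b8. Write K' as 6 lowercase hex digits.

Key hex bytes 83 b8 is 2 bytes ≤ B = 3; zero-pad to 3 bytes: K' = 83 b8 00.

83b800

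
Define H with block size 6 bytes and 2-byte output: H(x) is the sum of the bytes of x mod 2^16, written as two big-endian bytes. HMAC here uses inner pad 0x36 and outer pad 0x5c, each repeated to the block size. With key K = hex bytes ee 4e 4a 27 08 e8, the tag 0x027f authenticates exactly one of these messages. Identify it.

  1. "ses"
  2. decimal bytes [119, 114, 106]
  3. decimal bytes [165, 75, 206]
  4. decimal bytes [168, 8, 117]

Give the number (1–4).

Key hex bytes ee 4e 4a 27 08 e8 is exactly B = 6 bytes: K' = ee 4e 4a 27 08 e8.
K' ⊕ ipad = d8 78 7c 11 3e de; K' ⊕ opad = b2 12 16 7b 54 b4.
m1: inner = H(d8 78 7c 11 3e de 73 65 73) = 04 44; tag = H(b2 12 16 7b 54 b4 04 44) = 02a5
m2: inner = H(d8 78 7c 11 3e de 77 72 6a) = 04 4c; tag = H(b2 12 16 7b 54 b4 04 4c) = 02ad
m3: inner = H(d8 78 7c 11 3e de a5 4b ce) = 04 b7; tag = H(b2 12 16 7b 54 b4 04 b7) = 0318
m4: inner = H(d8 78 7c 11 3e de a8 08 75) = 04 1e; tag = H(b2 12 16 7b 54 b4 04 1e) = 027f ← matches

4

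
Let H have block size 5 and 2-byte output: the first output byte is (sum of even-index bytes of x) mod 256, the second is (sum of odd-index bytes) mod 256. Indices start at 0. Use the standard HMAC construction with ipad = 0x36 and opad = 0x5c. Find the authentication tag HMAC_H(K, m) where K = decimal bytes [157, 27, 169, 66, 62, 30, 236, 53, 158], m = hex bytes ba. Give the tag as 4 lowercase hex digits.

Key decimal bytes [157, 27, 169, 66, 62, 30, 236, 53, 158] = 9d 1b a9 42 3e 1e ec 35 9e is 9 bytes > B = 5, so hash it first: H(key) = 0e b0, then zero-pad to 5 bytes: K' = 0e b0 00 00 00.
K' ⊕ ipad = 38 86 36 36 36.  K' ⊕ opad = 52 ec 5c 5c 5c.
Inner input = (K'⊕ipad) ∥ m = 38 86 36 36 36 ∥ ba.
Inner hash: even-index sum = 164 mod 256 = 164; odd-index sum = 374 mod 256 = 118 → a4 76.
Outer input = (K'⊕opad) ∥ inner = 52 ec 5c 5c 5c ∥ a4 76.
Outer hash (tag): even-index sum = 384 mod 256 = 128; odd-index sum = 492 mod 256 = 236 → 80 ec.

80ec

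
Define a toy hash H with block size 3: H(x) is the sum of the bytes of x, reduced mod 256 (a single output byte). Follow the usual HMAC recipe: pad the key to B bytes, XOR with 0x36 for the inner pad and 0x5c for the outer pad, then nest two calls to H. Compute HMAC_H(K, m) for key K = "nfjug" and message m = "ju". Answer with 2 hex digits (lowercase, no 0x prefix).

Key "nfjug" = 6e 66 6a 75 67 is 5 bytes > B = 3, so hash it first: H(key) = 1a, then zero-pad to 3 bytes: K' = 1a 00 00.
K' ⊕ ipad = 2c 36 36.  K' ⊕ opad = 46 5c 5c.
Inner input = (K'⊕ipad) ∥ m = 2c 36 36 ∥ 6a 75.
Inner hash: sum = 44+54+54+106+117 = 375; mod 256 = 119 → 77.
Outer input = (K'⊕opad) ∥ inner = 46 5c 5c ∥ 77.
Outer hash (tag): sum = 70+92+92+119 = 373; mod 256 = 117 → 75.

75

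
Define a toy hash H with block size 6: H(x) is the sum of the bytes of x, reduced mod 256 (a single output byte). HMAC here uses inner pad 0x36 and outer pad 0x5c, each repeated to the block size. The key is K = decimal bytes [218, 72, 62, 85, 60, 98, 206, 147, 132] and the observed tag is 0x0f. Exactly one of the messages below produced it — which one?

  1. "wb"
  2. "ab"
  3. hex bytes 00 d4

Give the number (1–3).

2

Key decimal bytes [218, 72, 62, 85, 60, 98, 206, 147, 132] = da 48 3e 55 3c 62 ce 93 84 is 9 bytes > B = 6, so hash it first: H(key) = 38, then zero-pad to 6 bytes: K' = 38 00 00 00 00 00.
K' ⊕ ipad = 0e 36 36 36 36 36; K' ⊕ opad = 64 5c 5c 5c 5c 5c.
m1: inner = H(0e 36 36 36 36 36 77 62) = f5; tag = H(64 5c 5c 5c 5c 5c f5) = 25
m2: inner = H(0e 36 36 36 36 36 61 62) = df; tag = H(64 5c 5c 5c 5c 5c df) = 0f ← matches
m3: inner = H(0e 36 36 36 36 36 00 d4) = f0; tag = H(64 5c 5c 5c 5c 5c f0) = 20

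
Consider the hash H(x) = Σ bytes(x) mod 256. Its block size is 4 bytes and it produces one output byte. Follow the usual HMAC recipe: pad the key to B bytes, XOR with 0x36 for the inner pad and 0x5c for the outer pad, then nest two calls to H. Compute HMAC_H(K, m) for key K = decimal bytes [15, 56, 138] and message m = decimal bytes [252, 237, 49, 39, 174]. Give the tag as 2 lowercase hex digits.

Key decimal bytes [15, 56, 138] = 0f 38 8a is 3 bytes ≤ B = 4; zero-pad to 4 bytes: K' = 0f 38 8a 00.
K' ⊕ ipad = 39 0e bc 36.  K' ⊕ opad = 53 64 d6 5c.
Inner input = (K'⊕ipad) ∥ m = 39 0e bc 36 ∥ fc ed 31 27 ae.
Inner hash: sum = 57+14+188+54+252+237+49+39+174 = 1064; mod 256 = 40 → 28.
Outer input = (K'⊕opad) ∥ inner = 53 64 d6 5c ∥ 28.
Outer hash (tag): sum = 83+100+214+92+40 = 529; mod 256 = 17 → 11.

11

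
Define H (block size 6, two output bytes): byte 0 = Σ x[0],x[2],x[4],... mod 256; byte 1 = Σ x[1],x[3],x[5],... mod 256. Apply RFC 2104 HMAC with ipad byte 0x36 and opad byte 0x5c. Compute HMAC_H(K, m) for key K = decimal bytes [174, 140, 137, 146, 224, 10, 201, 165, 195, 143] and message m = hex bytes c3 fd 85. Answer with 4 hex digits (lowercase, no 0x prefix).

008b

Key decimal bytes [174, 140, 137, 146, 224, 10, 201, 165, 195, 143] = ae 8c 89 92 e0 0a c9 a5 c3 8f is 10 bytes > B = 6, so hash it first: H(key) = a3 5c, then zero-pad to 6 bytes: K' = a3 5c 00 00 00 00.
K' ⊕ ipad = 95 6a 36 36 36 36.  K' ⊕ opad = ff 00 5c 5c 5c 5c.
Inner input = (K'⊕ipad) ∥ m = 95 6a 36 36 36 36 ∥ c3 fd 85.
Inner hash: even-index sum = 585 mod 256 = 73; odd-index sum = 467 mod 256 = 211 → 49 d3.
Outer input = (K'⊕opad) ∥ inner = ff 00 5c 5c 5c 5c ∥ 49 d3.
Outer hash (tag): even-index sum = 512 mod 256 = 0; odd-index sum = 395 mod 256 = 139 → 00 8b.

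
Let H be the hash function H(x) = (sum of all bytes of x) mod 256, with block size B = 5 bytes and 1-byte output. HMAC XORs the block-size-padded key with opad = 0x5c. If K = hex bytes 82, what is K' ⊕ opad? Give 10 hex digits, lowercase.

Key hex bytes 82 is 1 byte ≤ B = 5; zero-pad to 5 bytes: K' = 82 00 00 00 00.
XOR each byte with 0x5c: 82⊕5c=de, 00⊕5c=5c, 00⊕5c=5c, 00⊕5c=5c, 00⊕5c=5c.

de5c5c5c5c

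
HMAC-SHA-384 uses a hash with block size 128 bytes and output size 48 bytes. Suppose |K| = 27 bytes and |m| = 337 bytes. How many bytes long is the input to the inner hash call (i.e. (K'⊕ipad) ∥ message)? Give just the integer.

465

Key is 27 ≤ 128 bytes, zero-padded: |K'| = 128.
Inner input = (K'⊕ipad) ∥ m → 128 + 337 = 465 bytes.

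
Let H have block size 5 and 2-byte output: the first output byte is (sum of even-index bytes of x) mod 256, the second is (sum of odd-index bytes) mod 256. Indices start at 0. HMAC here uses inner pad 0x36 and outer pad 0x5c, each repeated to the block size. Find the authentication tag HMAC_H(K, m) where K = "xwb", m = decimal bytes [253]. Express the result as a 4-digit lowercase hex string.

325f

Key "xwb" = 78 77 62 is 3 bytes ≤ B = 5; zero-pad to 5 bytes: K' = 78 77 62 00 00.
K' ⊕ ipad = 4e 41 54 36 36.  K' ⊕ opad = 24 2b 3e 5c 5c.
Inner input = (K'⊕ipad) ∥ m = 4e 41 54 36 36 ∥ fd.
Inner hash: even-index sum = 216 mod 256 = 216; odd-index sum = 372 mod 256 = 116 → d8 74.
Outer input = (K'⊕opad) ∥ inner = 24 2b 3e 5c 5c ∥ d8 74.
Outer hash (tag): even-index sum = 306 mod 256 = 50; odd-index sum = 351 mod 256 = 95 → 32 5f.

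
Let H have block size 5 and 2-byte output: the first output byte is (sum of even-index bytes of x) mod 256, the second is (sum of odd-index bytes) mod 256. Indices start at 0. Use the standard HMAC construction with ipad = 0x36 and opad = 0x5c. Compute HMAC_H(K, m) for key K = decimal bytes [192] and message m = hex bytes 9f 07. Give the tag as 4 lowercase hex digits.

Key decimal bytes [192] = c0 is 1 byte ≤ B = 5; zero-pad to 5 bytes: K' = c0 00 00 00 00.
K' ⊕ ipad = f6 36 36 36 36.  K' ⊕ opad = 9c 5c 5c 5c 5c.
Inner input = (K'⊕ipad) ∥ m = f6 36 36 36 36 ∥ 9f 07.
Inner hash: even-index sum = 361 mod 256 = 105; odd-index sum = 267 mod 256 = 11 → 69 0b.
Outer input = (K'⊕opad) ∥ inner = 9c 5c 5c 5c 5c ∥ 69 0b.
Outer hash (tag): even-index sum = 351 mod 256 = 95; odd-index sum = 289 mod 256 = 33 → 5f 21.

5f21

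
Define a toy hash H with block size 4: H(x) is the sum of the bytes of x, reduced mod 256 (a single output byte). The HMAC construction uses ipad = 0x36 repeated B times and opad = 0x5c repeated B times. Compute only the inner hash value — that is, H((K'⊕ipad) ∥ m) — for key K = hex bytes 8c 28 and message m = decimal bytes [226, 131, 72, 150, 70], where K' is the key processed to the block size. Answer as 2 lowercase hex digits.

Key hex bytes 8c 28 is 2 bytes ≤ B = 4; zero-pad to 4 bytes: K' = 8c 28 00 00.
K' ⊕ ipad = ba 1e 36 36.
Inner input = ba 1e 36 36 ∥ e2 83 48 96 46.
Inner hash: sum = 186+30+54+54+226+131+72+150+70 = 973; mod 256 = 205 → cd.

cd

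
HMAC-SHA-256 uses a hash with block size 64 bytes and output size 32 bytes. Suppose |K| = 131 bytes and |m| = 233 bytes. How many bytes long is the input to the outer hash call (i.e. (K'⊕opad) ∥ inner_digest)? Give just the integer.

Key is 131 > 64 bytes, so it is hashed to 32 bytes then zero-padded to 64: |K'| = 64.
Outer input = (K'⊕opad) ∥ H(inner) → 64 + 32 = 96 bytes.

96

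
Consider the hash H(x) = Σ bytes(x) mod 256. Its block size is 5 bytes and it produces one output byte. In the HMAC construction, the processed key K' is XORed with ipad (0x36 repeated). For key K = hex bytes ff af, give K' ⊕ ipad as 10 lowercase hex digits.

Key hex bytes ff af is 2 bytes ≤ B = 5; zero-pad to 5 bytes: K' = ff af 00 00 00.
XOR each byte with 0x36: ff⊕36=c9, af⊕36=99, 00⊕36=36, 00⊕36=36, 00⊕36=36.

c999363636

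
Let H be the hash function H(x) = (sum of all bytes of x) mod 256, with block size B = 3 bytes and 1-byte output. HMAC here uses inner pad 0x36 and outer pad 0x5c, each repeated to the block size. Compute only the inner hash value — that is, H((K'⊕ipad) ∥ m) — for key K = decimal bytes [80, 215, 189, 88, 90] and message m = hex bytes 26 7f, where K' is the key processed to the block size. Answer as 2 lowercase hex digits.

b1

Key decimal bytes [80, 215, 189, 88, 90] = 50 d7 bd 58 5a is 5 bytes > B = 3, so hash it first: H(key) = 96, then zero-pad to 3 bytes: K' = 96 00 00.
K' ⊕ ipad = a0 36 36.
Inner input = a0 36 36 ∥ 26 7f.
Inner hash: sum = 160+54+54+38+127 = 433; mod 256 = 177 → b1.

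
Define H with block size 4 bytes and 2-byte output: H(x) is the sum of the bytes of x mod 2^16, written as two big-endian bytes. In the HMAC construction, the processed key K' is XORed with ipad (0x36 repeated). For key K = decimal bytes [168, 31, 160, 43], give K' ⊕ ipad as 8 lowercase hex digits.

9e29961d

Key decimal bytes [168, 31, 160, 43] = a8 1f a0 2b is exactly B = 4 bytes: K' = a8 1f a0 2b.
XOR each byte with 0x36: a8⊕36=9e, 1f⊕36=29, a0⊕36=96, 2b⊕36=1d.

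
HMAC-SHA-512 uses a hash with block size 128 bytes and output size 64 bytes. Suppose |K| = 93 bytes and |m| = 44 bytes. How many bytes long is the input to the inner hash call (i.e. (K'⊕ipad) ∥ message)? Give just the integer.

172

Key is 93 ≤ 128 bytes, zero-padded: |K'| = 128.
Inner input = (K'⊕ipad) ∥ m → 128 + 44 = 172 bytes.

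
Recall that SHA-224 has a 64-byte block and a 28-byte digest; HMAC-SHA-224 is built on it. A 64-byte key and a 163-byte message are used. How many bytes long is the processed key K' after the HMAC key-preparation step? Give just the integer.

Key is 64 ≤ 64 bytes, zero-padded: |K'| = 64.

64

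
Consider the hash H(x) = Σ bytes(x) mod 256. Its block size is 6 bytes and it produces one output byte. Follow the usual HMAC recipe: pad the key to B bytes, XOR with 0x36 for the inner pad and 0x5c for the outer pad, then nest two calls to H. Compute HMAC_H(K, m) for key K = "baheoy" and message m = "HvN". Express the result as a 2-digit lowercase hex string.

50

Key "baheoy" = 62 61 68 65 6f 79 is exactly B = 6 bytes: K' = 62 61 68 65 6f 79.
K' ⊕ ipad = 54 57 5e 53 59 4f.  K' ⊕ opad = 3e 3d 34 39 33 25.
Inner input = (K'⊕ipad) ∥ m = 54 57 5e 53 59 4f ∥ 48 76 4e.
Inner hash: sum = 84+87+94+83+89+79+72+118+78 = 784; mod 256 = 16 → 10.
Outer input = (K'⊕opad) ∥ inner = 3e 3d 34 39 33 25 ∥ 10.
Outer hash (tag): sum = 62+61+52+57+51+37+16 = 336; mod 256 = 80 → 50.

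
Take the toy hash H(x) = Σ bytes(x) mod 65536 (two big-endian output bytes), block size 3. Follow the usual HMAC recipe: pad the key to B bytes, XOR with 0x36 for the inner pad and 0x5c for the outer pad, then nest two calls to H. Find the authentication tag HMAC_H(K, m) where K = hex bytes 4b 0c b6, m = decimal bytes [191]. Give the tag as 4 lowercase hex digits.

0248

Key hex bytes 4b 0c b6 is exactly B = 3 bytes: K' = 4b 0c b6.
K' ⊕ ipad = 7d 3a 80.  K' ⊕ opad = 17 50 ea.
Inner input = (K'⊕ipad) ∥ m = 7d 3a 80 ∥ bf.
Inner hash: sum = 125+58+128+191 = 502 → 01 f6.
Outer input = (K'⊕opad) ∥ inner = 17 50 ea ∥ 01 f6.
Outer hash (tag): sum = 23+80+234+1+246 = 584 → 02 48.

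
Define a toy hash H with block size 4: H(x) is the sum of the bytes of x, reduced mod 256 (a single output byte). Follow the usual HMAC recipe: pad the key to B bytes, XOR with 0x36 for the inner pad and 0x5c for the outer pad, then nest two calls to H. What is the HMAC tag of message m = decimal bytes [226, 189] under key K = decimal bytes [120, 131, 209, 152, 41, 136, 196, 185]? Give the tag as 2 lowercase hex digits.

Key decimal bytes [120, 131, 209, 152, 41, 136, 196, 185] = 78 83 d1 98 29 88 c4 b9 is 8 bytes > B = 4, so hash it first: H(key) = 92, then zero-pad to 4 bytes: K' = 92 00 00 00.
K' ⊕ ipad = a4 36 36 36.  K' ⊕ opad = ce 5c 5c 5c.
Inner input = (K'⊕ipad) ∥ m = a4 36 36 36 ∥ e2 bd.
Inner hash: sum = 164+54+54+54+226+189 = 741; mod 256 = 229 → e5.
Outer input = (K'⊕opad) ∥ inner = ce 5c 5c 5c ∥ e5.
Outer hash (tag): sum = 206+92+92+92+229 = 711; mod 256 = 199 → c7.

c7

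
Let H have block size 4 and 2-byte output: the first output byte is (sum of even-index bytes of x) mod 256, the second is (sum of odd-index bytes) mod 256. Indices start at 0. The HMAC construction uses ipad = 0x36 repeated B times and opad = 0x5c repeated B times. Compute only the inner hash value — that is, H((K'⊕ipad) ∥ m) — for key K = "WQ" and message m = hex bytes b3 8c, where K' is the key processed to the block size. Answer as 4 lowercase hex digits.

Key "WQ" = 57 51 is 2 bytes ≤ B = 4; zero-pad to 4 bytes: K' = 57 51 00 00.
K' ⊕ ipad = 61 67 36 36.
Inner input = 61 67 36 36 ∥ b3 8c.
Inner hash: even-index sum = 330 mod 256 = 74; odd-index sum = 297 mod 256 = 41 → 4a 29.

4a29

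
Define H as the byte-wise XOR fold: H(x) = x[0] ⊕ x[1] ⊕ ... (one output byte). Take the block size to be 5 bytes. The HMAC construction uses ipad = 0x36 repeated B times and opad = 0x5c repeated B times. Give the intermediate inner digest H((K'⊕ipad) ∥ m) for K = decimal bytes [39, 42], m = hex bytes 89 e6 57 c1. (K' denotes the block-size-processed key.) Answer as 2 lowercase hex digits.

c2

Key decimal bytes [39, 42] = 27 2a is 2 bytes ≤ B = 5; zero-pad to 5 bytes: K' = 27 2a 00 00 00.
K' ⊕ ipad = 11 1c 36 36 36.
Inner input = 11 1c 36 36 36 ∥ 89 e6 57 c1.
Inner hash: XOR 11⊕1c⊕36⊕36⊕36⊕89⊕e6⊕57⊕c1 = c2.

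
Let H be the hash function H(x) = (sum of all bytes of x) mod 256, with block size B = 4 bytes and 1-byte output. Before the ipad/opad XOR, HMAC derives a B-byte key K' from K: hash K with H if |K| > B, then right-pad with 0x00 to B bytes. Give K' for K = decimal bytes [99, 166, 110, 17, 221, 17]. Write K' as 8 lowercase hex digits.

|K| = 6 > B = 4, so first hash the key.
H(K): sum = 99+166+110+17+221+17 = 630; mod 256 = 118 → 76.
Zero-pad H(K) = 76 to 4 bytes: K' = 76 00 00 00.

76000000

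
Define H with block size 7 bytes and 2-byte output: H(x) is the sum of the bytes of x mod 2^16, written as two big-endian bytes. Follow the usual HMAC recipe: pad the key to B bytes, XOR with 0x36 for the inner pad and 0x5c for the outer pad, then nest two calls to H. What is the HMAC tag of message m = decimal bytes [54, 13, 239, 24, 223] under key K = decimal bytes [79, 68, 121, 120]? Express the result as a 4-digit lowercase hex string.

01df

Key decimal bytes [79, 68, 121, 120] = 4f 44 79 78 is 4 bytes ≤ B = 7; zero-pad to 7 bytes: K' = 4f 44 79 78 00 00 00.
K' ⊕ ipad = 79 72 4f 4e 36 36 36.  K' ⊕ opad = 13 18 25 24 5c 5c 5c.
Inner input = (K'⊕ipad) ∥ m = 79 72 4f 4e 36 36 36 ∥ 36 0d ef 18 df.
Inner hash: sum = 121+114+79+78+54+54+54+54+13+239+24+223 = 1107 → 04 53.
Outer input = (K'⊕opad) ∥ inner = 13 18 25 24 5c 5c 5c ∥ 04 53.
Outer hash (tag): sum = 19+24+37+36+92+92+92+4+83 = 479 → 01 df.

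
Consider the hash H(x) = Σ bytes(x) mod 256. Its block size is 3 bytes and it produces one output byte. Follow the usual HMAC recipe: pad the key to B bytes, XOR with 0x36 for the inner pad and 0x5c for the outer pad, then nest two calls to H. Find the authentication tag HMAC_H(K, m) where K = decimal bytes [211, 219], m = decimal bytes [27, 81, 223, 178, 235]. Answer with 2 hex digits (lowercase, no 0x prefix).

62

Key decimal bytes [211, 219] = d3 db is 2 bytes ≤ B = 3; zero-pad to 3 bytes: K' = d3 db 00.
K' ⊕ ipad = e5 ed 36.  K' ⊕ opad = 8f 87 5c.
Inner input = (K'⊕ipad) ∥ m = e5 ed 36 ∥ 1b 51 df b2 eb.
Inner hash: sum = 229+237+54+27+81+223+178+235 = 1264; mod 256 = 240 → f0.
Outer input = (K'⊕opad) ∥ inner = 8f 87 5c ∥ f0.
Outer hash (tag): sum = 143+135+92+240 = 610; mod 256 = 98 → 62.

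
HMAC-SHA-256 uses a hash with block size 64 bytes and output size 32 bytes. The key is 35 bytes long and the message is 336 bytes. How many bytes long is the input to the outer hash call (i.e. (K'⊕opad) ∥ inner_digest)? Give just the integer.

Key is 35 ≤ 64 bytes, zero-padded: |K'| = 64.
Outer input = (K'⊕opad) ∥ H(inner) → 64 + 32 = 96 bytes.

96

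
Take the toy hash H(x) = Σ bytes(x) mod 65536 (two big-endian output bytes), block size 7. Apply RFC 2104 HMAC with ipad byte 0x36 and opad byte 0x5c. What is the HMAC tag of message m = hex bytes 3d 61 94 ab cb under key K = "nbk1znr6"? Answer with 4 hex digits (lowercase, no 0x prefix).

Key "nbk1znr6" = 6e 62 6b 31 7a 6e 72 36 is 8 bytes > B = 7, so hash it first: H(key) = 02 fc, then zero-pad to 7 bytes: K' = 02 fc 00 00 00 00 00.
K' ⊕ ipad = 34 ca 36 36 36 36 36.  K' ⊕ opad = 5e a0 5c 5c 5c 5c 5c.
Inner input = (K'⊕ipad) ∥ m = 34 ca 36 36 36 36 36 ∥ 3d 61 94 ab cb.
Inner hash: sum = 52+202+54+54+54+54+54+61+97+148+171+203 = 1204 → 04 b4.
Outer input = (K'⊕opad) ∥ inner = 5e a0 5c 5c 5c 5c 5c ∥ 04 b4.
Outer hash (tag): sum = 94+160+92+92+92+92+92+4+180 = 898 → 03 82.

0382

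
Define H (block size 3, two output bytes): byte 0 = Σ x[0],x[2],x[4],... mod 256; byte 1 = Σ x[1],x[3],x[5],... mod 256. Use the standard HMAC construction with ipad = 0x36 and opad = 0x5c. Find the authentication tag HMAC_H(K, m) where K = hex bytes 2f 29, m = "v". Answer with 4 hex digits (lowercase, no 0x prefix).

64c4

Key hex bytes 2f 29 is 2 bytes ≤ B = 3; zero-pad to 3 bytes: K' = 2f 29 00.
K' ⊕ ipad = 19 1f 36.  K' ⊕ opad = 73 75 5c.
Inner input = (K'⊕ipad) ∥ m = 19 1f 36 ∥ 76.
Inner hash: even-index sum = 79 mod 256 = 79; odd-index sum = 149 mod 256 = 149 → 4f 95.
Outer input = (K'⊕opad) ∥ inner = 73 75 5c ∥ 4f 95.
Outer hash (tag): even-index sum = 356 mod 256 = 100; odd-index sum = 196 mod 256 = 196 → 64 c4.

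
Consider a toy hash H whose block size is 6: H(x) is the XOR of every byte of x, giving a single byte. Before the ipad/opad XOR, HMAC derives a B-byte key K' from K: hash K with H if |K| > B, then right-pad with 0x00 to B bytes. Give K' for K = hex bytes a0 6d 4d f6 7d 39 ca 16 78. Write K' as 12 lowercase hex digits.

|K| = 9 > B = 6, so first hash the key.
H(K): XOR a0⊕6d⊕4d⊕f6⊕7d⊕39⊕ca⊕16⊕78 = 96.
Zero-pad H(K) = 96 to 6 bytes: K' = 96 00 00 00 00 00.

960000000000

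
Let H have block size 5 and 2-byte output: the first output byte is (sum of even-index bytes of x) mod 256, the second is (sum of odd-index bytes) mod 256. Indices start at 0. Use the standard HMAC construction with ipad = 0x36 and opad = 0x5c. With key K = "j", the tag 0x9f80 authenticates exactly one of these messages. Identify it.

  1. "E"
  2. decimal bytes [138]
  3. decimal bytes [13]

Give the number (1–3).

Key "j" = 6a is 1 byte ≤ B = 5; zero-pad to 5 bytes: K' = 6a 00 00 00 00.
K' ⊕ ipad = 5c 36 36 36 36; K' ⊕ opad = 36 5c 5c 5c 5c.
m1: inner = H(5c 36 36 36 36 45) = c8 b1; tag = H(36 5c 5c 5c 5c c8 b1) = 9f80 ← matches
m2: inner = H(5c 36 36 36 36 8a) = c8 f6; tag = H(36 5c 5c 5c 5c c8 f6) = e480
m3: inner = H(5c 36 36 36 36 0d) = c8 79; tag = H(36 5c 5c 5c 5c c8 79) = 6780

1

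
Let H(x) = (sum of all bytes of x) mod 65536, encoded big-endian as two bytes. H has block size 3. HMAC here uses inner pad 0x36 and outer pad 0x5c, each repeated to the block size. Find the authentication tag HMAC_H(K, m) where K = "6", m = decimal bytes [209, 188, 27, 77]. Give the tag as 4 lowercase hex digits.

Key "6" = 36 is 1 byte ≤ B = 3; zero-pad to 3 bytes: K' = 36 00 00.
K' ⊕ ipad = 00 36 36.  K' ⊕ opad = 6a 5c 5c.
Inner input = (K'⊕ipad) ∥ m = 00 36 36 ∥ d1 bc 1b 4d.
Inner hash: sum = 0+54+54+209+188+27+77 = 609 → 02 61.
Outer input = (K'⊕opad) ∥ inner = 6a 5c 5c ∥ 02 61.
Outer hash (tag): sum = 106+92+92+2+97 = 389 → 01 85.

0185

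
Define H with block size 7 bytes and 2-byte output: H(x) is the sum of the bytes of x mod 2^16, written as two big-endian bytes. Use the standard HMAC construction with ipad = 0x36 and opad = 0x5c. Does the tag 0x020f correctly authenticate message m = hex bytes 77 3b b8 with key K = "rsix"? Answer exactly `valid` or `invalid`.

valid

Key "rsix" = 72 73 69 78 is 4 bytes ≤ B = 7; zero-pad to 7 bytes: K' = 72 73 69 78 00 00 00.
K' ⊕ ipad = 44 45 5f 4e 36 36 36; K' ⊕ opad = 2e 2f 35 24 5c 5c 5c.
Inner hash: sum = 68+69+95+78+54+54+54+119+59+184 = 834 → 03 42.
Outer hash (recomputed tag): sum = 46+47+53+36+92+92+92+3+66 = 527 → 02 0f.
Recomputed tag = 020f; claimed = 020f → match.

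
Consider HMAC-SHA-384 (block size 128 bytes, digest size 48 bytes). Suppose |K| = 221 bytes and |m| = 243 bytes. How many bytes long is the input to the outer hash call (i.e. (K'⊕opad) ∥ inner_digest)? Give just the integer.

176

Key is 221 > 128 bytes, so it is hashed to 48 bytes then zero-padded to 128: |K'| = 128.
Outer input = (K'⊕opad) ∥ H(inner) → 128 + 48 = 176 bytes.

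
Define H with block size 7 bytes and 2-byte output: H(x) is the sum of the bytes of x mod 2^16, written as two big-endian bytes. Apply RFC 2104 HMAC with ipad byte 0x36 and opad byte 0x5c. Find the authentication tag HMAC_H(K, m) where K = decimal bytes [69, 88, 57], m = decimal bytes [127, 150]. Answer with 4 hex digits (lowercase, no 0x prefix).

02d1

Key decimal bytes [69, 88, 57] = 45 58 39 is 3 bytes ≤ B = 7; zero-pad to 7 bytes: K' = 45 58 39 00 00 00 00.
K' ⊕ ipad = 73 6e 0f 36 36 36 36.  K' ⊕ opad = 19 04 65 5c 5c 5c 5c.
Inner input = (K'⊕ipad) ∥ m = 73 6e 0f 36 36 36 36 ∥ 7f 96.
Inner hash: sum = 115+110+15+54+54+54+54+127+150 = 733 → 02 dd.
Outer input = (K'⊕opad) ∥ inner = 19 04 65 5c 5c 5c 5c ∥ 02 dd.
Outer hash (tag): sum = 25+4+101+92+92+92+92+2+221 = 721 → 02 d1.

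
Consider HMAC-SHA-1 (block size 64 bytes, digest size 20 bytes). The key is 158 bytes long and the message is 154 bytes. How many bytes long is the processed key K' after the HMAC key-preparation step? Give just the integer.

Key is 158 > 64 bytes, so it is hashed to 20 bytes then zero-padded to 64: |K'| = 64.

64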